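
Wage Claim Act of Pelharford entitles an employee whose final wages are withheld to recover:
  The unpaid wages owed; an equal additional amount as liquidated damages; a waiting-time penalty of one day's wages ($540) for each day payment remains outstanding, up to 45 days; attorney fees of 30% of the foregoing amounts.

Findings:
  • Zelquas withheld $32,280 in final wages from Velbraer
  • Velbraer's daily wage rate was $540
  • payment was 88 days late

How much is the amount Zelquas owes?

Liquidated damages (equal amount): $32,280
Penalty days: min(88, 45) = 45
Waiting-time penalty: 45 × $540 = $24,300
Subtotal: $32,280 + $32,280 + $24,300 = $88,860
Attorney fees: 30% of $88,860 = $26,658
Total award: $88,860 + $26,658 = $115,518

$115,518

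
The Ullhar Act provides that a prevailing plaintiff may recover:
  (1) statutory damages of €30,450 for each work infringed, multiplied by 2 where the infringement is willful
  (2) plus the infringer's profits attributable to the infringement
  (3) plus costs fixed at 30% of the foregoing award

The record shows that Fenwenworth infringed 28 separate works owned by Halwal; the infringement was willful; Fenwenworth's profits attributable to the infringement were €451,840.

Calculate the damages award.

€2,804,152

Statutory damages: 28 × €30,450 = €852,600
Doubled: 2 × €852,600 = €1,705,200
Combined award: €1,705,200 + €451,840 = €2,157,040
Costs: 30% of €2,157,040 = €647,112
Award plus costs: €2,157,040 + €647,112 = €2,804,152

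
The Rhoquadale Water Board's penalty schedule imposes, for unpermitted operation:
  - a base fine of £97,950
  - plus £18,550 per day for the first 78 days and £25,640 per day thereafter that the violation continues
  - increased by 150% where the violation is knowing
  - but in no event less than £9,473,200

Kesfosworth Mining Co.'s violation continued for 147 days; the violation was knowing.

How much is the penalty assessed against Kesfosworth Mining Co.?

£9,473,200

First 78 days: 78 × £18,550 = £1,446,900
Remaining days: (147 − 78) × £25,640 = £1,769,160
Per-day component: £1,446,900 + £1,769,160 = £3,216,060
Base plus per-day: £97,950 + £3,216,060 = £3,314,010
Enhancement: 150% of £3,314,010 = £4,971,015
Enhanced fine: £3,314,010 + £4,971,015 = £8,285,025
Minimum £9,473,200: £8,285,025 is below the minimum → £9,473,200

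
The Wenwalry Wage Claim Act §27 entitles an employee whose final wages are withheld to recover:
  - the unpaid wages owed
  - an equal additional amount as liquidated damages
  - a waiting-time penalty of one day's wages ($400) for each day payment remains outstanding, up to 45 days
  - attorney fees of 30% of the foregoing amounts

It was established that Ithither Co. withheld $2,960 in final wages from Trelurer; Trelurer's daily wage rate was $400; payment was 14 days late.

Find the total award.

Liquidated damages (equal amount): $2,960
Penalty days: min(14, 45) = 14
Waiting-time penalty: 14 × $400 = $5,600
Subtotal: $2,960 + $2,960 + $5,600 = $11,520
Attorney fees: 30% of $11,520 = $3,456
Total award: $11,520 + $3,456 = $14,976

$14,976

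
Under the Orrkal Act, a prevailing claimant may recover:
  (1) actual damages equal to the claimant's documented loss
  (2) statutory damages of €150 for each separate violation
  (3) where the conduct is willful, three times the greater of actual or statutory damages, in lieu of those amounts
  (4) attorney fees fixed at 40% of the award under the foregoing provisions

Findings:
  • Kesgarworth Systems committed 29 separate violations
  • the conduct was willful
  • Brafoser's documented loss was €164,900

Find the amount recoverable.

€692,580

Statutory damages: 29 × €150 = €4,350
Greater of actual damages (€164,900) or statutory damages (€4,350): €164,900
Trebled: 3 × €164,900 = €494,700
Attorney fees: 40% of €494,700 = €197,880
Total recovery: €494,700 + €197,880 = €692,580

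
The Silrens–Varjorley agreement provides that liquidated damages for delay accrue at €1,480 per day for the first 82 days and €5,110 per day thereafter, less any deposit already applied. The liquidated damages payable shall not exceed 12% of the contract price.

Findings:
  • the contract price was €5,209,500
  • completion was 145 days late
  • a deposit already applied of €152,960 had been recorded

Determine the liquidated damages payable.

€290,330

First 82 days: 82 × €1,480 = €121,360
Remaining days: (145 − 82) × €5,110 = €321,930
Accrued per-day damages: €121,360 + €321,930 = €443,290
Less deposit already applied: €443,290 − €152,960 = €290,330
Cap: 12% of €5,209,500 = €625,140
Cap at €625,140: €290,330 is within the cap, no reduction.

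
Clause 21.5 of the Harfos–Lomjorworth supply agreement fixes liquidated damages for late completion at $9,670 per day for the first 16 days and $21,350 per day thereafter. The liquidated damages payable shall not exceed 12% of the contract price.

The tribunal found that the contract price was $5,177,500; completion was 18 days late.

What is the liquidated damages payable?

$197,420

First 16 days: 16 × $9,670 = $154,720
Remaining days: (18 − 16) × $21,350 = $42,700
Accrued per-day damages: $154,720 + $42,700 = $197,420
Cap: 12% of $5,177,500 = $621,300
Cap at $621,300: $197,420 is within the cap, no reduction.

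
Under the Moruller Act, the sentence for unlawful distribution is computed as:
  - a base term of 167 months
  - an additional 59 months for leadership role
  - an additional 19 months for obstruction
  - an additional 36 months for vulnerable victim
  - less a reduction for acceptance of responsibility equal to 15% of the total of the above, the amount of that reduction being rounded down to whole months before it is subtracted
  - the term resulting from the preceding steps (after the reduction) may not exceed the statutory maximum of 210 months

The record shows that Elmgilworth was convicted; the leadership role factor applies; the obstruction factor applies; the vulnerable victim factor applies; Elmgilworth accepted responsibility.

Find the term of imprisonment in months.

210 months

Leadership role enhancement: +59 months
Obstruction enhancement: +19 months
Vulnerable victim enhancement: +36 months
Adjusted term: 167 months + 59 months + 19 months + 36 months = 281 months
Acceptance of responsibility reduction: 15% of 281 months = 42 months (rounded down)
After reduction: 281 − 42 = 239 months
Cap at 210 months: 239 months exceeds the cap → 210 months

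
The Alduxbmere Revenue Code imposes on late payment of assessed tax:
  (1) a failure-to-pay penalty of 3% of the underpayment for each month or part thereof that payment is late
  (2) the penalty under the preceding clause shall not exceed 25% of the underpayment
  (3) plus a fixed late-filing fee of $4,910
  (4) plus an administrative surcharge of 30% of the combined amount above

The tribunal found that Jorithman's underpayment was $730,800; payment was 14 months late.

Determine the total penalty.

$243,893

Accrued rate: 3% × 14 = 42%, capped at 25% → 25%
Failure-to-pay penalty: 25% of $730,800 = $182,700
Penalty before surcharge: $182,700 + $4,910 = $187,610
Administrative surcharge: 30% of $187,610 = $56,283
Total penalty: $187,610 + $56,283 = $243,893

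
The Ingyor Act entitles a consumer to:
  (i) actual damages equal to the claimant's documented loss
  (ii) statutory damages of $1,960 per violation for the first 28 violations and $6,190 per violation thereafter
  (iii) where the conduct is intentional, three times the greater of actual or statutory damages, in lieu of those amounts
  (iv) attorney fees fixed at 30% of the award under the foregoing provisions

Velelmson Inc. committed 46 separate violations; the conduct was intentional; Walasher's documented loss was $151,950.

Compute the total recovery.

First 28 violations: 28 × $1,960 = $54,880
Remaining violations: (46 − 28) × $6,190 = $111,420
Statutory damages: $54,880 + $111,420 = $166,300
Greater of actual damages ($151,950) or statutory damages ($166,300): $166,300
Trebled: 3 × $166,300 = $498,900
Attorney fees: 30% of $498,900 = $149,670
Total recovery: $498,900 + $149,670 = $648,570

Total recovery: $648,570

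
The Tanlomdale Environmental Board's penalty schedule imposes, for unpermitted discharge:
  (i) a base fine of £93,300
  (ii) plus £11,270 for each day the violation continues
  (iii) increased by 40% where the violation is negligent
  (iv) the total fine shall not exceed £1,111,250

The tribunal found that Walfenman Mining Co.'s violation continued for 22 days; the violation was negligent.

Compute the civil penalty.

Per-day component: 22 × £11,270 = £247,940
Base plus per-day: £93,300 + £247,940 = £341,240
Enhancement: 40% of £341,240 = £136,496
Enhanced fine: £341,240 + £136,496 = £477,736
Cap at £1,111,250: £477,736 is within the cap, no reduction.

£477,736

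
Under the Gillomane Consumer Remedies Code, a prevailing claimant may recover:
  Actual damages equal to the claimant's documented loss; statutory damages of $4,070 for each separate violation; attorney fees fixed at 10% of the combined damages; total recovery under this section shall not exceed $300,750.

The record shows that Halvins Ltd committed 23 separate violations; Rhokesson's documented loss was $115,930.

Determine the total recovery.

$230,494

Statutory damages: 23 × $4,070 = $93,610
Combined damages: $115,930 + $93,610 = $209,540
Attorney fees: 10% of $209,540 = $20,954
Total before cap: $209,540 + $20,954 = $230,494
Cap at $300,750: $230,494 is within the cap, no reduction.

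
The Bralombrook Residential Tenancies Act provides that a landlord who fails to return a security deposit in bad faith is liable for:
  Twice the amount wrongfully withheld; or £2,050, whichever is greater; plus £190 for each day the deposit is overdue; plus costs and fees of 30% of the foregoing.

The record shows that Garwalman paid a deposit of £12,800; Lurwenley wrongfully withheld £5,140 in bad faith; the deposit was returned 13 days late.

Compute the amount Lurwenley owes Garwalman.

£16,575

Doubled: 2 × £5,140 = £10,280
Minimum £2,050: £10,280 meets the minimum, no increase.
Late-return penalty: 13 × £190 = £2,470
Damages plus late penalty: £10,280 + £2,470 = £12,750
Costs and fees: 30% of £12,750 = £3,825
Total recovery: £12,750 + £3,825 = £16,575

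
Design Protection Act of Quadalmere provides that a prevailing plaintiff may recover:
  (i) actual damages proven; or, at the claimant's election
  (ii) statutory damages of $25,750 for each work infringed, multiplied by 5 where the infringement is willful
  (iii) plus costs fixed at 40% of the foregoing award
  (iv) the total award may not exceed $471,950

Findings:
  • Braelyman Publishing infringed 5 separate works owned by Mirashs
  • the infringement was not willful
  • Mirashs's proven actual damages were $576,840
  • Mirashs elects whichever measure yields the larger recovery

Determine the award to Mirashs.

$471,950

Statutory damages: 5 × $25,750 = $128,750
Infringement not willful: no ×5 enhancement.
Greater of actual damages ($576,840) or statutory damages ($128,750): $576,840
Costs: 40% of $576,840 = $230,736
Award plus costs: $576,840 + $230,736 = $807,576
Cap at $471,950: $807,576 exceeds the cap → $471,950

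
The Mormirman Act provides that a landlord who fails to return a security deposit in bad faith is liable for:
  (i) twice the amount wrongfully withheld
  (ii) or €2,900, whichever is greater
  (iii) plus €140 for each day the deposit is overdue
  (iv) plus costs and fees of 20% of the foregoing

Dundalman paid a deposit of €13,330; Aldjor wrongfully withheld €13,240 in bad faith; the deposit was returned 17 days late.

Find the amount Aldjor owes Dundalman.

Doubled: 2 × €13,240 = €26,480
Minimum €2,900: €26,480 meets the minimum, no increase.
Late-return penalty: 17 × €140 = €2,380
Damages plus late penalty: €26,480 + €2,380 = €28,860
Costs and fees: 20% of €28,860 = €5,772
Total recovery: €28,860 + €5,772 = €34,632

Recovery: €34,632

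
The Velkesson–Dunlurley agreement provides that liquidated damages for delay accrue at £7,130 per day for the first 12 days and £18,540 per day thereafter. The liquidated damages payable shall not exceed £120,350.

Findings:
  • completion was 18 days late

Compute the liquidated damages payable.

First 12 days: 12 × £7,130 = £85,560
Remaining days: (18 − 12) × £18,540 = £111,240
Accrued per-day damages: £85,560 + £111,240 = £196,800
Cap at £120,350: £196,800 exceeds the cap → £120,350

£120,350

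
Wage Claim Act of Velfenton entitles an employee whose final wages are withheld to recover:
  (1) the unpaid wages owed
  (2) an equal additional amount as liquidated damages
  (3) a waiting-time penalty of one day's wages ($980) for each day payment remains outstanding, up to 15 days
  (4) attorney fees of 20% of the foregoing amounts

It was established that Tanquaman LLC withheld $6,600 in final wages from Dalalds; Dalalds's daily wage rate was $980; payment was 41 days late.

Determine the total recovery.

$33,480

Liquidated damages (equal amount): $6,600
Penalty days: min(41, 15) = 15
Waiting-time penalty: 15 × $980 = $14,700
Subtotal: $6,600 + $6,600 + $14,700 = $27,900
Attorney fees: 20% of $27,900 = $5,580
Total award: $27,900 + $5,580 = $33,480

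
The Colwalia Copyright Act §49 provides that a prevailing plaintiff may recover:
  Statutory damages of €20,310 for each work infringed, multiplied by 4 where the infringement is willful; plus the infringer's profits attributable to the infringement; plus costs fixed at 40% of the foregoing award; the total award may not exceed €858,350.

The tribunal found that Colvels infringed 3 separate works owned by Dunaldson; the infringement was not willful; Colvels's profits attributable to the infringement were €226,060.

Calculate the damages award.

€401,786

Statutory damages: 3 × €20,310 = €60,930
Infringement not willful: no ×4 enhancement.
Combined award: €60,930 + €226,060 = €286,990
Costs: 40% of €286,990 = €114,796
Award plus costs: €286,990 + €114,796 = €401,786
Cap at €858,350: €401,786 is within the cap, no reduction.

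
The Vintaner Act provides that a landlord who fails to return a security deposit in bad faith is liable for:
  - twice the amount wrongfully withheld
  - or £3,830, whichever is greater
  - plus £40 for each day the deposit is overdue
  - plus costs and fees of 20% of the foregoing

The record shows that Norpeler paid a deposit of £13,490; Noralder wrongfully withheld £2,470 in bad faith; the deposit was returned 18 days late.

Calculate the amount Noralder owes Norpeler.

Doubled: 2 × £2,470 = £4,940
Minimum £3,830: £4,940 meets the minimum, no increase.
Late-return penalty: 18 × £40 = £720
Damages plus late penalty: £4,940 + £720 = £5,660
Costs and fees: 20% of £5,660 = £1,132
Total recovery: £5,660 + £1,132 = £6,792

£6,792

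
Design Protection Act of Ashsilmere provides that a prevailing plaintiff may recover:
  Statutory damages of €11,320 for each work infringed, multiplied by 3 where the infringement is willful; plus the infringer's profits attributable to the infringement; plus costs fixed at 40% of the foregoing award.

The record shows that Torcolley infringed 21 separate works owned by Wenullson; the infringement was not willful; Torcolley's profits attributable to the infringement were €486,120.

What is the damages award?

Statutory damages: 21 × €11,320 = €237,720
Infringement not willful: no ×3 enhancement.
Combined award: €237,720 + €486,120 = €723,840
Costs: 40% of €723,840 = €289,536
Award plus costs: €723,840 + €289,536 = €1,013,376

€1,013,376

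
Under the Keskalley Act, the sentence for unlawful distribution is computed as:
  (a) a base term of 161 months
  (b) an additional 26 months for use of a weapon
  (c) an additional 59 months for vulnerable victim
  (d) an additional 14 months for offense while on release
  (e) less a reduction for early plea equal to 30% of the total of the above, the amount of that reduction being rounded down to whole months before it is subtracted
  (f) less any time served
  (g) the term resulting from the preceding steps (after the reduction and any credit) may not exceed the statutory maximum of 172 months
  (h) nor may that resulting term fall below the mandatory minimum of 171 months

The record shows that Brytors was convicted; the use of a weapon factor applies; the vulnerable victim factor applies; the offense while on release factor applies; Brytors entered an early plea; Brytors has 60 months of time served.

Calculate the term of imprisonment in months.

171 months

Use of a weapon enhancement: +26 months
Vulnerable victim enhancement: +59 months
Offense while on release enhancement: +14 months
Adjusted term: 161 months + 26 months + 59 months + 14 months = 260 months
Early plea reduction: 30% of 260 months = 78 months (rounded down)
After reduction: 260 − 78 = 182 months
Less time served: 182 months − 60 months = 122 months
Cap at 172 months: 122 months is within the cap, no reduction.
Minimum 171 months: 122 months is below the minimum → 171 months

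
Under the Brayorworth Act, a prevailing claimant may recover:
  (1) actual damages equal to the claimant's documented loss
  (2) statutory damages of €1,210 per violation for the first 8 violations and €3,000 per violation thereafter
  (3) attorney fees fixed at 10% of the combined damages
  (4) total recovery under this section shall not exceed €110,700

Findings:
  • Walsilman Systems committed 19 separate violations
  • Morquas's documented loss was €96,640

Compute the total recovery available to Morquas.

First 8 violations: 8 × €1,210 = €9,680
Remaining violations: (19 − 8) × €3,000 = €33,000
Statutory damages: €9,680 + €33,000 = €42,680
Combined damages: €96,640 + €42,680 = €139,320
Attorney fees: 10% of €139,320 = €13,932
Total before cap: €139,320 + €13,932 = €153,252
Cap at €110,700: €153,252 exceeds the cap → €110,700

€110,700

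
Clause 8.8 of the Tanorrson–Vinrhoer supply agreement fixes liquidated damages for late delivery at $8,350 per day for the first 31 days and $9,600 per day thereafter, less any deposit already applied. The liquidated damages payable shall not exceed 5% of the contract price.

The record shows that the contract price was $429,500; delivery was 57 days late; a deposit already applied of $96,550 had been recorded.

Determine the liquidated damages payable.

$21,475

First 31 days: 31 × $8,350 = $258,850
Remaining days: (57 − 31) × $9,600 = $249,600
Accrued per-day damages: $258,850 + $249,600 = $508,450
Less deposit already applied: $508,450 − $96,550 = $411,900
Cap: 5% of $429,500 = $21,475
Cap at $21,475: $411,900 exceeds the cap → $21,475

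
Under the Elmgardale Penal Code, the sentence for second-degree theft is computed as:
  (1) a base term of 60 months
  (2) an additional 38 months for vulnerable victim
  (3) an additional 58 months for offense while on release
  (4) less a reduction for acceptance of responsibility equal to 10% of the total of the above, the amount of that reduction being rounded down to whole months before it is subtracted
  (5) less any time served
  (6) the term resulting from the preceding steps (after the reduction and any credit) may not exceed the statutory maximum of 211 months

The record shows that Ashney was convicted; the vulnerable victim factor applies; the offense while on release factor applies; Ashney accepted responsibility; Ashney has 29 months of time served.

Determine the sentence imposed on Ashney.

Vulnerable victim enhancement: +38 months
Offense while on release enhancement: +58 months
Adjusted term: 60 months + 38 months + 58 months = 156 months
Acceptance of responsibility reduction: 10% of 156 months = 15 months (rounded down)
After reduction: 156 − 15 = 141 months
Less time served: 141 months − 29 months = 112 months
Cap at 211 months: 112 months is within the cap, no reduction.

112 months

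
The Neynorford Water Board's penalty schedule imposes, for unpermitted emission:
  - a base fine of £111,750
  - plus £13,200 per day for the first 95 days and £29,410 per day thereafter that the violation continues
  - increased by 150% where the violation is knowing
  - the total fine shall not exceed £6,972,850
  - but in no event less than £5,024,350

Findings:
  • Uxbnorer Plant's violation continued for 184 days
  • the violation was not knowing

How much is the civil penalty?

First 95 days: 95 × £13,200 = £1,254,000
Remaining days: (184 − 95) × £29,410 = £2,617,490
Per-day component: £1,254,000 + £2,617,490 = £3,871,490
Base plus per-day: £111,750 + £3,871,490 = £3,983,240
The violation was not knowing: no 150% increase.
Cap at £6,972,850: £3,983,240 is within the cap, no reduction.
Minimum £5,024,350: £3,983,240 is below the minimum → £5,024,350

£5,024,350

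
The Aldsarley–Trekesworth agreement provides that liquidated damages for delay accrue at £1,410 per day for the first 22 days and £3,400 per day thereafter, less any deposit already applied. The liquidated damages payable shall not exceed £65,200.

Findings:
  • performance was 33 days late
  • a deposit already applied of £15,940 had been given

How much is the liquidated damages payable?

First 22 days: 22 × £1,410 = £31,020
Remaining days: (33 − 22) × £3,400 = £37,400
Accrued per-day damages: £31,020 + £37,400 = £68,420
Less deposit already applied: £68,420 − £15,940 = £52,480
Cap at £65,200: £52,480 is within the cap, no reduction.

£52,480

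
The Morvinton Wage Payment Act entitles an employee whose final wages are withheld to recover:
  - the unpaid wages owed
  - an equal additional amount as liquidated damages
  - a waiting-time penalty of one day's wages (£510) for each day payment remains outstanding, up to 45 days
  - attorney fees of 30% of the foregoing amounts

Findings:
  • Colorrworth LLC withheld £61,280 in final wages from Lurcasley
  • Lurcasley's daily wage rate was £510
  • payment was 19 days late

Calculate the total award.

Liquidated damages (equal amount): £61,280
Penalty days: min(19, 45) = 19
Waiting-time penalty: 19 × £510 = £9,690
Subtotal: £61,280 + £61,280 + £9,690 = £132,250
Attorney fees: 30% of £132,250 = £39,675
Total award: £132,250 + £39,675 = £171,925

£171,925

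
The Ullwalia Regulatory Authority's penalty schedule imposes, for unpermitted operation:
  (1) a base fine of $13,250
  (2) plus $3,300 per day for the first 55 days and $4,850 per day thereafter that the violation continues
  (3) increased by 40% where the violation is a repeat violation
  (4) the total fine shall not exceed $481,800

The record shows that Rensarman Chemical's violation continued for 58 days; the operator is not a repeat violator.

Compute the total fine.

$209,300

First 55 days: 55 × $3,300 = $181,500
Remaining days: (58 − 55) × $4,850 = $14,550
Per-day component: $181,500 + $14,550 = $196,050
Base plus per-day: $13,250 + $196,050 = $209,300
The operator is not a repeat violator: no 40% increase.
Cap at $481,800: $209,300 is within the cap, no reduction.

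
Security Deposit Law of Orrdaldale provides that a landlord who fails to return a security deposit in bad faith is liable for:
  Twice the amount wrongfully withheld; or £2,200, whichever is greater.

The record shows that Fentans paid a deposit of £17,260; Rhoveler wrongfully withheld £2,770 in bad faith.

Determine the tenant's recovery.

Doubled: 2 × £2,770 = £5,540
Minimum £2,200: £5,540 meets the minimum, no increase.

£5,540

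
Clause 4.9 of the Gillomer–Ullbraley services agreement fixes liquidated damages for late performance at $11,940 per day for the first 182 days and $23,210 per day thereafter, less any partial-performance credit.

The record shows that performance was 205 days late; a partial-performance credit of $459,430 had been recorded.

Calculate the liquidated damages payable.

$2,247,480

First 182 days: 182 × $11,940 = $2,173,080
Remaining days: (205 − 182) × $23,210 = $533,830
Accrued per-day damages: $2,173,080 + $533,830 = $2,706,910
Less partial-performance credit: $2,706,910 − $459,430 = $2,247,480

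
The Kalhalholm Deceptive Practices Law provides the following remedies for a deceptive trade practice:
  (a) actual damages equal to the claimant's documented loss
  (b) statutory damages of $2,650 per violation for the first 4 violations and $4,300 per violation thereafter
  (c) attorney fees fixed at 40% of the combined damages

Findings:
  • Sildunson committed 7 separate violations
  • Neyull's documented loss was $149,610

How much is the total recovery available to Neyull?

Total recovery: $242,354

First 4 violations: 4 × $2,650 = $10,600
Remaining violations: (7 − 4) × $4,300 = $12,900
Statutory damages: $10,600 + $12,900 = $23,500
Combined damages: $149,610 + $23,500 = $173,110
Attorney fees: 40% of $173,110 = $69,244
Total recovery: $173,110 + $69,244 = $242,354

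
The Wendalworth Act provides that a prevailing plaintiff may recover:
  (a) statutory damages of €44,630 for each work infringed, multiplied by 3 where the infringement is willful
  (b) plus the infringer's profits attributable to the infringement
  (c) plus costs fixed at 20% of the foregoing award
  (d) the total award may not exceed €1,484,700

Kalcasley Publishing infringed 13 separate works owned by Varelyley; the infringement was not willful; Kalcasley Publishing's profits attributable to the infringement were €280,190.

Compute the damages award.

Statutory damages: 13 × €44,630 = €580,190
Infringement not willful: no ×3 enhancement.
Combined award: €580,190 + €280,190 = €860,380
Costs: 20% of €860,380 = €172,076
Award plus costs: €860,380 + €172,076 = €1,032,456
Cap at €1,484,700: €1,032,456 is within the cap, no reduction.

Award: €1,032,456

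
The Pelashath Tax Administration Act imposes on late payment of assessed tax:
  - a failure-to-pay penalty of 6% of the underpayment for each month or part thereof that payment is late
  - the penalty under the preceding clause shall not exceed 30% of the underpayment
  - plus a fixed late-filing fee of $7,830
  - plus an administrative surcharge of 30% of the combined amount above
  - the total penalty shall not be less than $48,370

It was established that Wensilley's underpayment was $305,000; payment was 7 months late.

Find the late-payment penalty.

$129,129

Accrued rate: 6% × 7 = 42%, capped at 30% → 30%
Failure-to-pay penalty: 30% of $305,000 = $91,500
Penalty before surcharge: $91,500 + $7,830 = $99,330
Administrative surcharge: 30% of $99,330 = $29,799
Total penalty: $99,330 + $29,799 = $129,129
Minimum $48,370: $129,129 meets the minimum, no increase.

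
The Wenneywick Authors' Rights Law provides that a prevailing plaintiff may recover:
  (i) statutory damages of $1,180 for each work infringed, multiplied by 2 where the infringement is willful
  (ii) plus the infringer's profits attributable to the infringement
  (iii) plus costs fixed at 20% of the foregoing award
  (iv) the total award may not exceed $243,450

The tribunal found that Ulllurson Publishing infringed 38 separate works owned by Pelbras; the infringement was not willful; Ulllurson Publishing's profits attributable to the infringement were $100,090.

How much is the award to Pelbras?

Statutory damages: 38 × $1,180 = $44,840
Infringement not willful: no ×2 enhancement.
Combined award: $44,840 + $100,090 = $144,930
Costs: 20% of $144,930 = $28,986
Award plus costs: $144,930 + $28,986 = $173,916
Cap at $243,450: $173,916 is within the cap, no reduction.

$173,916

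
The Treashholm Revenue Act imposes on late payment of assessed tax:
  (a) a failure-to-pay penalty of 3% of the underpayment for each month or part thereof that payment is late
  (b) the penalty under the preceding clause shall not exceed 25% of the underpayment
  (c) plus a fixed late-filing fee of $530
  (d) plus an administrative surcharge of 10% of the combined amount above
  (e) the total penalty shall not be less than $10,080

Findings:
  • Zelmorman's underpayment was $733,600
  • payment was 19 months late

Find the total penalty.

Accrued rate: 3% × 19 = 57%, capped at 25% → 25%
Failure-to-pay penalty: 25% of $733,600 = $183,400
Penalty before surcharge: $183,400 + $530 = $183,930
Administrative surcharge: 10% of $183,930 = $18,393
Total penalty: $183,930 + $18,393 = $202,323
Minimum $10,080: $202,323 meets the minimum, no increase.

$202,323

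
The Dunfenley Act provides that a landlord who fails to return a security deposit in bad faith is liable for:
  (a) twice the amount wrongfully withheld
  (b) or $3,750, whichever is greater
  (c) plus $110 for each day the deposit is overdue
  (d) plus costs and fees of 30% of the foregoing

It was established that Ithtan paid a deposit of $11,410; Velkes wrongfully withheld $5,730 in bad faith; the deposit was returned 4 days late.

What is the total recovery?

Recovery: $15,470

Doubled: 2 × $5,730 = $11,460
Minimum $3,750: $11,460 meets the minimum, no increase.
Late-return penalty: 4 × $110 = $440
Damages plus late penalty: $11,460 + $440 = $11,900
Costs and fees: 30% of $11,900 = $3,570
Total recovery: $11,900 + $3,570 = $15,470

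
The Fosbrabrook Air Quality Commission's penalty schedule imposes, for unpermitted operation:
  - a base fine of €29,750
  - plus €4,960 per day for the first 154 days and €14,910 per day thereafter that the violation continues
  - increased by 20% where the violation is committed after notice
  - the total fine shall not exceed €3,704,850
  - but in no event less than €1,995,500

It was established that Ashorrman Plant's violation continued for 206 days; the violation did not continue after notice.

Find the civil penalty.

First 154 days: 154 × €4,960 = €763,840
Remaining days: (206 − 154) × €14,910 = €775,320
Per-day component: €763,840 + €775,320 = €1,539,160
Base plus per-day: €29,750 + €1,539,160 = €1,568,910
The violation did not continue after notice: no 20% increase.
Cap at €3,704,850: €1,568,910 is within the cap, no reduction.
Minimum €1,995,500: €1,568,910 is below the minimum → €1,995,500

€1,995,500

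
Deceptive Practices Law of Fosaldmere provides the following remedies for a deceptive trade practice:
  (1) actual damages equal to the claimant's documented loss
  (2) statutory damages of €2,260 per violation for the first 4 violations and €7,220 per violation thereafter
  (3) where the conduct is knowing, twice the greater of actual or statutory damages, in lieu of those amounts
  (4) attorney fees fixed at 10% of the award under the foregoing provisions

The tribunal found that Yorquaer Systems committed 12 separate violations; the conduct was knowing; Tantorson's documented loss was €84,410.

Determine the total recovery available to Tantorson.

Total recovery: €185,702

First 4 violations: 4 × €2,260 = €9,040
Remaining violations: (12 − 4) × €7,220 = €57,760
Statutory damages: €9,040 + €57,760 = €66,800
Greater of actual damages (€84,410) or statutory damages (€66,800): €84,410
Doubled: 2 × €84,410 = €168,820
Attorney fees: 10% of €168,820 = €16,882
Total recovery: €168,820 + €16,882 = €185,702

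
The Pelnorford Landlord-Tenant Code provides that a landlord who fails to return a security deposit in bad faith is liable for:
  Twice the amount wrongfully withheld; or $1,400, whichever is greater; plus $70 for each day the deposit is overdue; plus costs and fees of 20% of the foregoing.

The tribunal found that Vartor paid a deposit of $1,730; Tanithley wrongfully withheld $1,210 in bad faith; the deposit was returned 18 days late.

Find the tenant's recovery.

Doubled: 2 × $1,210 = $2,420
Minimum $1,400: $2,420 meets the minimum, no increase.
Late-return penalty: 18 × $70 = $1,260
Damages plus late penalty: $2,420 + $1,260 = $3,680
Costs and fees: 20% of $3,680 = $736
Total recovery: $3,680 + $736 = $4,416

$4,416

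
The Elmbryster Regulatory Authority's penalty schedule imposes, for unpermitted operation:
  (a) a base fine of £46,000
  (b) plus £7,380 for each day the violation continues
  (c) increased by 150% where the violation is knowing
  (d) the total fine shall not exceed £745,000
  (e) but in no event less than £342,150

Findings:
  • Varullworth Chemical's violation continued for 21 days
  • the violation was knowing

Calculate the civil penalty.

£502,450

Per-day component: 21 × £7,380 = £154,980
Base plus per-day: £46,000 + £154,980 = £200,980
Enhancement: 150% of £200,980 = £301,470
Enhanced fine: £200,980 + £301,470 = £502,450
Cap at £745,000: £502,450 is within the cap, no reduction.
Minimum £342,150: £502,450 meets the minimum, no increase.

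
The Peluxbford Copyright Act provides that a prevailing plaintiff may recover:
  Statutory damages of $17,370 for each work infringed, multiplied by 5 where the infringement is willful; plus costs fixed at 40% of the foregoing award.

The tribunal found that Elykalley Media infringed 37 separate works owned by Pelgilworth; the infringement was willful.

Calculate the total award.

Statutory damages: 37 × $17,370 = $642,690
Multiplied by 5: 5 × $642,690 = $3,213,450
Costs: 40% of $3,213,450 = $1,285,380
Award plus costs: $3,213,450 + $1,285,380 = $4,498,830

$4,498,830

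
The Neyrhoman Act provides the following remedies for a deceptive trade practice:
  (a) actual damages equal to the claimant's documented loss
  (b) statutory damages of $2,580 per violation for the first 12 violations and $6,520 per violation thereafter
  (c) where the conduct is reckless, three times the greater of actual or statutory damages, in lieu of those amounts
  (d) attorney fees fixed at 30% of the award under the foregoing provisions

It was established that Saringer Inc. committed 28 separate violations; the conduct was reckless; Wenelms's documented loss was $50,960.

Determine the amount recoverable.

Total recovery: $527,592

First 12 violations: 12 × $2,580 = $30,960
Remaining violations: (28 − 12) × $6,520 = $104,320
Statutory damages: $30,960 + $104,320 = $135,280
Greater of actual damages ($50,960) or statutory damages ($135,280): $135,280
Trebled: 3 × $135,280 = $405,840
Attorney fees: 30% of $405,840 = $121,752
Total recovery: $405,840 + $121,752 = $527,592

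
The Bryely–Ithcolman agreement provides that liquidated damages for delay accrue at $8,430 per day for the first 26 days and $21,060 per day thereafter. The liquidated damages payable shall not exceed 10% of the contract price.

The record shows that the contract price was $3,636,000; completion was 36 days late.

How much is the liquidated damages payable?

$363,600

First 26 days: 26 × $8,430 = $219,180
Remaining days: (36 − 26) × $21,060 = $210,600
Accrued per-day damages: $219,180 + $210,600 = $429,780
Cap: 10% of $3,636,000 = $363,600
Cap at $363,600: $429,780 exceeds the cap → $363,600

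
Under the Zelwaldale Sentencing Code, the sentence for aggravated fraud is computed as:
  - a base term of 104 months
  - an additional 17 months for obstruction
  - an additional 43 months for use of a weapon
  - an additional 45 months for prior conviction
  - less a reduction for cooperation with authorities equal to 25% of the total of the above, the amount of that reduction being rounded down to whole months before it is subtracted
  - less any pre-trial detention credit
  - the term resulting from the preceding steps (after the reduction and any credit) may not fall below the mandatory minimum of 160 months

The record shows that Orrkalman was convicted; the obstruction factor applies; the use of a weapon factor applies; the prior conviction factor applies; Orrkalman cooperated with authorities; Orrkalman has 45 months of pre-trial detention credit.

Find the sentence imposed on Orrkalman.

Obstruction enhancement: +17 months
Use of a weapon enhancement: +43 months
Prior conviction enhancement: +45 months
Adjusted term: 104 months + 17 months + 43 months + 45 months = 209 months
Cooperation with authorities reduction: 25% of 209 months = 52 months (rounded down)
After reduction: 209 − 52 = 157 months
Less pre-trial detention credit: 157 months − 45 months = 112 months
Minimum 160 months: 112 months is below the minimum → 160 months

160 months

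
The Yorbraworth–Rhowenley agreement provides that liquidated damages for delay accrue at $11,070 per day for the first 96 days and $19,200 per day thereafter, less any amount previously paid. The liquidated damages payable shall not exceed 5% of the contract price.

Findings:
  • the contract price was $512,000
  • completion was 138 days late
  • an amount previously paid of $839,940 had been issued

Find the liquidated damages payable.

First 96 days: 96 × $11,070 = $1,062,720
Remaining days: (138 − 96) × $19,200 = $806,400
Accrued per-day damages: $1,062,720 + $806,400 = $1,869,120
Less amount previously paid: $1,869,120 − $839,940 = $1,029,180
Cap: 5% of $512,000 = $25,600
Cap at $25,600: $1,029,180 exceeds the cap → $25,600

$25,600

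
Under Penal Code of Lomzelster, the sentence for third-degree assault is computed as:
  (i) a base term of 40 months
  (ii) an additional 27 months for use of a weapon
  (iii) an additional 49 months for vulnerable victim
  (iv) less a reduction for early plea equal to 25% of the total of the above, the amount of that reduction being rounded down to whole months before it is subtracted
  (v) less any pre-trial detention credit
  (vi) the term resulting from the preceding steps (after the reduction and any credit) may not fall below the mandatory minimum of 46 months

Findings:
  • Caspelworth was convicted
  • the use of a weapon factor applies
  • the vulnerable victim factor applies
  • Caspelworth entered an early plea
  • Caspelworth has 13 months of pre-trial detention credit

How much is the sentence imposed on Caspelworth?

Use of a weapon enhancement: +27 months
Vulnerable victim enhancement: +49 months
Adjusted term: 40 months + 27 months + 49 months = 116 months
Early plea reduction: 25% of 116 months = 29 months (rounded down)
After reduction: 116 − 29 = 87 months
Less pre-trial detention credit: 87 months − 13 months = 74 months
Minimum 46 months: 74 months meets the minimum, no increase.

Sentence: 74 months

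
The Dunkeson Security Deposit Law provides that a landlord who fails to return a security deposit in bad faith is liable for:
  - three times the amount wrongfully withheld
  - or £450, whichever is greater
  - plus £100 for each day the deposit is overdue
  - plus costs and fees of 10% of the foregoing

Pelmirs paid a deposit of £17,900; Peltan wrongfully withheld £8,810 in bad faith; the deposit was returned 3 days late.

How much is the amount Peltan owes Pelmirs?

Trebled: 3 × £8,810 = £26,430
Minimum £450: £26,430 meets the minimum, no increase.
Late-return penalty: 3 × £100 = £300
Damages plus late penalty: £26,430 + £300 = £26,730
Costs and fees: 10% of £26,730 = £2,673
Total recovery: £26,730 + £2,673 = £29,403

Recovery: £29,403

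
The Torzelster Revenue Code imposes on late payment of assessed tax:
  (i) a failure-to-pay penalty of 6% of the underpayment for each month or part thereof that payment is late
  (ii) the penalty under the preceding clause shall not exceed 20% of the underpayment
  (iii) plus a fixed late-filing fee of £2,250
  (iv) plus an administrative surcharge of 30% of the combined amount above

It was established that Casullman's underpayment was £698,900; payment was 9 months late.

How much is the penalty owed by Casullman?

Penalty: £184,639

Accrued rate: 6% × 9 = 54%, capped at 20% → 20%
Failure-to-pay penalty: 20% of £698,900 = £139,780
Penalty before surcharge: £139,780 + £2,250 = £142,030
Administrative surcharge: 30% of £142,030 = £42,609
Total penalty: £142,030 + £42,609 = £184,639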